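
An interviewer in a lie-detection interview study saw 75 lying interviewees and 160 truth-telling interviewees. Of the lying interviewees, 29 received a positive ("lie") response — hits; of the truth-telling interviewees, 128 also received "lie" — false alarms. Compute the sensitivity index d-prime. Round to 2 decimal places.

H = 29/75 = 0.3867
FA = 128/160 = 0.8000
z(H) = -0.2879
z(FA) = 0.8416
d' = z(H) − z(FA) = -0.2879 − 0.8416 = -1.1295

d-prime = -1.13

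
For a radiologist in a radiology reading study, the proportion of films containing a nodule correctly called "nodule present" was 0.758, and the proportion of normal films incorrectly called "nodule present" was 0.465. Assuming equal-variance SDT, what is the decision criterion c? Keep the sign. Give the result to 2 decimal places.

Φ⁻¹(H) = Φ⁻¹(0.758) = 0.700
Φ⁻¹(FA) = Φ⁻¹(0.465) = -0.088
c = −½·[z(H) + z(FA)] = −0.5 × (0.700 + (-0.088)) = -0.306
c < 0: the radiologist has a liberal response bias.

c = -0.31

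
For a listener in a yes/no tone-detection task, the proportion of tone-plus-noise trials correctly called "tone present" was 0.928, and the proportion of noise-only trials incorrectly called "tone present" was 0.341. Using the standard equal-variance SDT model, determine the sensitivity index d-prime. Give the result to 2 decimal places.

d-prime = 1.87

z(H) = 1.4611
z(FA) = -0.4097
d' = z(H) − z(FA) = 1.4611 − (-0.4097) = 1.8708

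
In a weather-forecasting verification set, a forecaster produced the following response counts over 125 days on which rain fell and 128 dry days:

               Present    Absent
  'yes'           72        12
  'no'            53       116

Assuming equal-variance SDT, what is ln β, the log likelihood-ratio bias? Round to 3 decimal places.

ln β = 0.850

H = 72/125 = 0.5760
FA = 12/128 = 0.0938
z(H) = 0.1917
z(FA) = -1.3177
ln β = −½·[z(H)² − z(FA)²] = −0.5 × (0.0367 − 1.7363) = 0.8498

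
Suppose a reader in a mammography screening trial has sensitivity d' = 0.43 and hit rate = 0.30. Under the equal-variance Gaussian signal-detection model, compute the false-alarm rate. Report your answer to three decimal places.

false-alarm rate = 0.170

z(hit rate) = z(0.30) = -0.5244
z(FA) = z(H) − d' = -0.5244 − 0.43 = -0.9544
false-alarm rate = Φ(-0.9544) = 0.1699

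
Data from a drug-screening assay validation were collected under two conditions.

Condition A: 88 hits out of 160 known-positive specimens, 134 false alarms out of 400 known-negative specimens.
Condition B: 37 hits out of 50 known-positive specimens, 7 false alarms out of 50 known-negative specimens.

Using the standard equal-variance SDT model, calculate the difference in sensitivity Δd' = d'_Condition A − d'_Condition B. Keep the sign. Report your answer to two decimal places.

Condition A: z(0.5500) = 0.126, z(0.3350) = -0.426, d' = 0.552
Condition B: z(0.7400) = 0.643, z(0.1400) = -1.080, d' = 1.723
Δd' = d'_Condition A − d'_Condition B = 0.552 − 1.723 = -1.171
Condition B has the higher sensitivity.

Δd' = -1.17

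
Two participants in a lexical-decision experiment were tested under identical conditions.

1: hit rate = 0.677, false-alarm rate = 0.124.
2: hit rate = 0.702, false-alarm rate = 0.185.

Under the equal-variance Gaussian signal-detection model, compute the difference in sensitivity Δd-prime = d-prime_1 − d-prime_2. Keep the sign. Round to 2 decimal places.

Δd-prime = 0.19

1: z(0.677) = 0.459, z(0.124) = -1.155, d' = 1.614
2: z(0.702) = 0.530, z(0.185) = -0.896, d' = 1.426
Δd' = d'_1 − d'_2 = 1.614 − 1.426 = 0.188
1 has the higher sensitivity.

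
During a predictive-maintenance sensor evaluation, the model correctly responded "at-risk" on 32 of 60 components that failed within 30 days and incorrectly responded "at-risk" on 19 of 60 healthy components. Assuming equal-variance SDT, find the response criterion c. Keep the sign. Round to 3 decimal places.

H = 32/60 = 0.5333
FA = 19/60 = 0.3167
Φ⁻¹(H) = Φ⁻¹(0.5333) = 0.0836
Φ⁻¹(FA) = Φ⁻¹(0.3167) = -0.4769
c = −½·[z(H) + z(FA)] = −0.5 × (0.0836 + (-0.4769)) = 0.19665
c > 0: the model has a conservative response bias.

c = 0.197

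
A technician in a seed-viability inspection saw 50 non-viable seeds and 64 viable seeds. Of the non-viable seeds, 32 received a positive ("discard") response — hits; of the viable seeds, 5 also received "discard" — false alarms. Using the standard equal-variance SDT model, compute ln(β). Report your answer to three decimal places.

H = 32/50 = 0.6400
FA = 5/64 = 0.0781
z(0.6400) = 0.3585, z(0.0781) = -1.4180
ln β = −½·[z(H)² − z(FA)²] = −0.5 × (0.1285 − 2.0107) = 0.9411

ln β = 0.941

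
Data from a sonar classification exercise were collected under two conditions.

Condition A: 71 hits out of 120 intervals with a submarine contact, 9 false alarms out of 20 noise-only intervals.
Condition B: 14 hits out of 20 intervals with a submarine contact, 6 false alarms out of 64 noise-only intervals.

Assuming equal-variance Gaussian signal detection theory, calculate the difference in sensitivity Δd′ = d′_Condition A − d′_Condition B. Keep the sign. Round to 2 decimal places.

Condition A: z(0.5917) = 0.232, z(0.4500) = -0.126, d' = 0.358
Condition B: z(0.7000) = 0.524, z(0.0938) = -1.318, d' = 1.842
Δd' = d'_Condition A − d'_Condition B = 0.358 − 1.842 = -1.484
Condition B has the higher sensitivity.

Δd′ = -1.48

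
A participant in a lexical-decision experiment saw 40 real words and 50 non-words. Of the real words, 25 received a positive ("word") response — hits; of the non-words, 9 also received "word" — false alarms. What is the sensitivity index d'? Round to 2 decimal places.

d' = 1.23

H = 25/40 = 0.6250
FA = 9/50 = 0.1800
Φ⁻¹(H) = Φ⁻¹(0.6250) = 0.3186
Φ⁻¹(FA) = Φ⁻¹(0.1800) = -0.9154
d' = z(H) − z(FA) = 0.3186 − (-0.9154) = 1.2340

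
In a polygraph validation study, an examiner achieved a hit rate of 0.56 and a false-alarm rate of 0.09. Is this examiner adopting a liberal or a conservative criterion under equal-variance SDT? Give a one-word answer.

conservative

z(H) = 0.151, z(FA) = -1.341
c = −½·(z(H) + z(FA)) = 0.595
c > 0 → conservative criterion (biased toward responding “no”).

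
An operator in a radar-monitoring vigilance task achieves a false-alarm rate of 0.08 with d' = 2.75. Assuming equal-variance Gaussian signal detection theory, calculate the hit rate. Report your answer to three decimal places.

hit rate = 0.911

z(false-alarm rate) = z(0.08) = -1.4051
z(H) = z(FA) + d' = -1.4051 + 2.75 = 1.3449
hit rate = Φ(1.3449) = 0.9107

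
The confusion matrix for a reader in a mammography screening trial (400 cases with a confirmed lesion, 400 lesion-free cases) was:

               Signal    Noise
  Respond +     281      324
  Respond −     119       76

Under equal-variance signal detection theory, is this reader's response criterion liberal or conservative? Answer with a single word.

liberal

z(H) = 0.532, z(FA) = 0.878
c = −½·(z(H) + z(FA)) = -0.705
c < 0 → liberal criterion (biased toward responding “yes”).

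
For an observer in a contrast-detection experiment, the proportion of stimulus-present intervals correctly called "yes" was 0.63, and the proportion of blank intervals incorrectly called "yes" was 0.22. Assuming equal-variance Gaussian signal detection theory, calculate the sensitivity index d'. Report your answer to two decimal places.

Φ⁻¹(H) = 0.3319
Φ⁻¹(FA) = -0.7722
d' = z(H) − z(FA) = 0.3319 − (-0.7722) = 1.1041

d' = 1.10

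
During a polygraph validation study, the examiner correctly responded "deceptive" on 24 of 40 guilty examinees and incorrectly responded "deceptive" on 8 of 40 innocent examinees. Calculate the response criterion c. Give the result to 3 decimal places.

c = 0.294

H = 24/40 = 0.6000
FA = 8/40 = 0.2000
z(H) = 0.2533
z(FA) = -0.8416
c = −½·[z(H) + z(FA)] = −0.5 × (0.2533 + (-0.8416)) = 0.29415
c > 0: the examiner has a conservative response bias.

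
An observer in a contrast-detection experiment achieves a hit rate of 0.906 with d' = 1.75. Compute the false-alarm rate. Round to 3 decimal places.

z(hit rate) = z(0.906) = 1.3165
z(FA) = z(H) − d' = 1.3165 − 1.75 = -0.4335
false-alarm rate = Φ(-0.4335) = 0.3323

false-alarm rate = 0.332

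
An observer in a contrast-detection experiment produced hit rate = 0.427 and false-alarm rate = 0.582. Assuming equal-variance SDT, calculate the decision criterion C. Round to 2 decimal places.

z(H) = z(0.427) = -0.1840
z(FA) = z(0.582) = 0.2070
c = −½·[z(H) + z(FA)] = −0.5 × (-0.1840 + 0.2070) = -0.0115

C = -0.01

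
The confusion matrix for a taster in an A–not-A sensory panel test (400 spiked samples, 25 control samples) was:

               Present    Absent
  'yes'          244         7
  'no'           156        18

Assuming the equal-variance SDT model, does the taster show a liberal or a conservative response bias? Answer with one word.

conservative

z(H) = 0.279, z(FA) = -0.583
c = −½·(z(H) + z(FA)) = 0.152
c > 0 → conservative criterion (biased toward responding “no”).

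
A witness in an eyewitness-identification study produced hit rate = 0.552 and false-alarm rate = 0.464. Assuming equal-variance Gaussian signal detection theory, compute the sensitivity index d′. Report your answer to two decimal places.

z(H) = 0.131
z(FA) = -0.090
d' = z(H) − z(FA) = 0.131 − (-0.090) = 0.221

d′ = 0.22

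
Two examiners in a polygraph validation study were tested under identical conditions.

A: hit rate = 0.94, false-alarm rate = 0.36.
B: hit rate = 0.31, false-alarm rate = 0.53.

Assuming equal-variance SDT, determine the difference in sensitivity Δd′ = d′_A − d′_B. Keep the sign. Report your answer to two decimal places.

A: z(0.94) = 1.555, z(0.36) = -0.358, d' = 1.913
B: z(0.31) = -0.496, z(0.53) = 0.075, d' = -0.571
Δd' = d'_A − d'_B = 1.913 − (-0.571) = 2.484
A has the higher sensitivity.

Δd′ = 2.48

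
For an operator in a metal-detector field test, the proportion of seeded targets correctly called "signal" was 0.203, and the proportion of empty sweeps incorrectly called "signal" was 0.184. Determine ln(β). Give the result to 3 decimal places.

z(H) = z(0.203) = -0.8310
z(FA) = z(0.184) = -0.9002
ln β = −½·[z(H)² − z(FA)²] = −0.5 × (0.6906 − 0.8104) = 0.0599

ln β = 0.060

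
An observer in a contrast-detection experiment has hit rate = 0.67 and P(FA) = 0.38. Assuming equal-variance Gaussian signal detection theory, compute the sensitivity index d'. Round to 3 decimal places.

z(H) = 0.4399
z(FA) = -0.3055
d' = z(H) − z(FA) = 0.4399 − (-0.3055) = 0.7454

d' = 0.745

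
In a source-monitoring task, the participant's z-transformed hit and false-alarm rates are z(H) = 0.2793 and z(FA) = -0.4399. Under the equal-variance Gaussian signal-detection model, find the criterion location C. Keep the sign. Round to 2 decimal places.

C = 0.08

c = −½·[z(H) + z(FA)] = −½·(0.2793 + (-0.4399)) = 0.0803
c > 0: the participant has a conservative response bias.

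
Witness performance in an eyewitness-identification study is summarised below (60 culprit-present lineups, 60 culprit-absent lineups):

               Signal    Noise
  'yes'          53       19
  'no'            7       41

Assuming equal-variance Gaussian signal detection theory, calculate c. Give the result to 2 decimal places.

H = 53/60 = 0.8833
FA = 19/60 = 0.3167
Φ⁻¹(0.8833) = 1.1916, Φ⁻¹(0.3167) = -0.4769
c = −½·[z(H) + z(FA)] = −0.5 × (1.1916 + (-0.4769)) = -0.35735
c < 0: the witness has a liberal response bias.

c = -0.36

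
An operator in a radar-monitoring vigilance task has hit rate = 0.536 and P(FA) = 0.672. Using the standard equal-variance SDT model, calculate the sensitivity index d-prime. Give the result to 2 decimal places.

d-prime = -0.36

z(0.536) = 0.090, z(0.672) = 0.445
d' = z(H) − z(FA) = 0.090 − 0.445 = -0.355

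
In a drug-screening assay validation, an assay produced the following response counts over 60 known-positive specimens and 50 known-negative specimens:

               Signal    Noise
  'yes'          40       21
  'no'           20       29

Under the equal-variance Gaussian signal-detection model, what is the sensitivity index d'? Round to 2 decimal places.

d' = 0.63

H = 40/60 = 0.6667
FA = 21/50 = 0.4200
Φ⁻¹(H) = Φ⁻¹(0.6667) = 0.431
Φ⁻¹(FA) = Φ⁻¹(0.4200) = -0.202
d' = z(H) − z(FA) = 0.431 − (-0.202) = 0.633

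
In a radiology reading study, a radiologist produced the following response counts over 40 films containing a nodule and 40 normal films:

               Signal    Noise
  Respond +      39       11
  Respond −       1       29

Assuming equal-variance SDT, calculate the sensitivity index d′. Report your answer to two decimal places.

d′ = 2.56

H = 39/40 = 0.9750
FA = 11/40 = 0.2750
z(H) = z(0.9750) = 1.9600
z(FA) = z(0.2750) = -0.5978
d' = z(H) − z(FA) = 1.9600 − (-0.5978) = 2.5578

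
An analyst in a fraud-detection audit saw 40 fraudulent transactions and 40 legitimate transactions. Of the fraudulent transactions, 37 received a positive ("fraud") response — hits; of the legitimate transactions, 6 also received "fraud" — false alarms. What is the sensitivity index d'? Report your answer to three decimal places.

H = 37/40 = 0.9250
FA = 6/40 = 0.1500
Φ⁻¹(H) = Φ⁻¹(0.9250) = 1.4395
Φ⁻¹(FA) = Φ⁻¹(0.1500) = -1.0364
d' = z(H) − z(FA) = 1.4395 − (-1.0364) = 2.4759

d' = 2.476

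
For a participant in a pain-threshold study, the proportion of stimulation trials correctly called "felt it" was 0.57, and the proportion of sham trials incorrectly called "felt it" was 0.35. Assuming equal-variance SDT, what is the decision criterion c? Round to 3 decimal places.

Φ⁻¹(H) = Φ⁻¹(0.57) = 0.1764
Φ⁻¹(FA) = Φ⁻¹(0.35) = -0.3853
c = −½·[z(H) + z(FA)] = −0.5 × (0.1764 + (-0.3853)) = 0.10445
c > 0: the participant has a conservative response bias.

c = 0.104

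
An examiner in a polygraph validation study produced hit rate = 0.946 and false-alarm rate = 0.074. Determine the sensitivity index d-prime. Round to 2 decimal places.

z(0.946) = 1.6072, z(0.074) = -1.4466
d' = z(H) − z(FA) = 1.6072 − (-1.4466) = 3.0538

d-prime = 3.05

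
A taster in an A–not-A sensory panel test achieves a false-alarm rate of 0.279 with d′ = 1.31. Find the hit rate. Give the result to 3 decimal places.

hit rate = 0.766

z(false-alarm rate) = z(0.279) = -0.5858
z(H) = z(FA) + d' = -0.5858 + 1.31 = 0.7242
hit rate = Φ(0.7242) = 0.7655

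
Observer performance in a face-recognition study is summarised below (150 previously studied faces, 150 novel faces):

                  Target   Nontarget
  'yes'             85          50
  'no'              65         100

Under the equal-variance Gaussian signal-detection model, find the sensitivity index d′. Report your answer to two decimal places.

H = 85/150 = 0.5667
FA = 50/150 = 0.3333
z(H) = 0.1680
z(FA) = -0.4308
d' = z(H) − z(FA) = 0.1680 − (-0.4308) = 0.5988

d′ = 0.60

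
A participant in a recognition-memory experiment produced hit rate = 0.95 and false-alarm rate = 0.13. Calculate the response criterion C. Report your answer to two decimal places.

C = -0.26

Φ⁻¹(H) = 1.645
Φ⁻¹(FA) = -1.126
c = −½·[z(H) + z(FA)] = −0.5 × (1.645 + (-1.126)) = -0.2595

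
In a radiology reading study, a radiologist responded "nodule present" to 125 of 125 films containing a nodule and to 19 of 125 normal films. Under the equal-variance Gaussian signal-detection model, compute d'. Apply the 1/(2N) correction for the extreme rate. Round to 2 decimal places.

d' = 3.68

The hit rate is 125/125 = 1, so apply the 1/(2N) correction: H → 1 − 1/(2·125) = 0.99600.
z(H) = z(0.99600) = 2.652
z(FA) = z(0.15200) = -1.028
d' = 2.652 − (-1.028) = 3.680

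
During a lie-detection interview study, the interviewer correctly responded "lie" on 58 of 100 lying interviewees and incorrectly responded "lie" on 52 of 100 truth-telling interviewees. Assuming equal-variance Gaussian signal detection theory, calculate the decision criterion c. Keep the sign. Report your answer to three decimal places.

c = -0.126

H = 58/100 = 0.5800
FA = 52/100 = 0.5200
Φ⁻¹(H) = Φ⁻¹(0.5800) = 0.2019
Φ⁻¹(FA) = Φ⁻¹(0.5200) = 0.0502
c = −½·[z(H) + z(FA)] = −0.5 × (0.2019 + 0.0502) = -0.12605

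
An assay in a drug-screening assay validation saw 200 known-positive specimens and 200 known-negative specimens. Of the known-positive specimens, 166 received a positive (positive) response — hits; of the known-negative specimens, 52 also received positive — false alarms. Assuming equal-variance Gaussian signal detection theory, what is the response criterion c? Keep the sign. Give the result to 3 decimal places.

H = 166/200 = 0.8300
FA = 52/200 = 0.2600
z(H) = z(0.8300) = 0.9542
z(FA) = z(0.2600) = -0.6433
c = −½·[z(H) + z(FA)] = −0.5 × (0.9542 + (-0.6433)) = -0.15545

c = -0.155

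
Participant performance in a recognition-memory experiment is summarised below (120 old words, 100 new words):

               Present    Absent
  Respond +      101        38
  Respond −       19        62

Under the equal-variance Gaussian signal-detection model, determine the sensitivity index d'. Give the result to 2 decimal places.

H = 101/120 = 0.8417
FA = 38/100 = 0.3800
Φ⁻¹(0.8417) = 1.0015, Φ⁻¹(0.3800) = -0.3055
d' = z(H) − z(FA) = 1.0015 − (-0.3055) = 1.3070

d' = 1.31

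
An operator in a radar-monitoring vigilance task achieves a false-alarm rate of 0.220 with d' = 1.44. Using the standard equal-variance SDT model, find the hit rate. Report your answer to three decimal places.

hit rate = 0.748

z(false-alarm rate) = z(0.220) = -0.7722
z(H) = z(FA) + d' = -0.7722 + 1.44 = 0.6678
hit rate = Φ(0.6678) = 0.7479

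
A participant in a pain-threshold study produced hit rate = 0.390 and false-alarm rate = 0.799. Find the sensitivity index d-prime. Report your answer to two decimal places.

z(H) = z(0.390) = -0.2793
z(FA) = z(0.799) = 0.8381
d' = z(H) − z(FA) = -0.2793 − 0.8381 = -1.1174

d-prime = -1.12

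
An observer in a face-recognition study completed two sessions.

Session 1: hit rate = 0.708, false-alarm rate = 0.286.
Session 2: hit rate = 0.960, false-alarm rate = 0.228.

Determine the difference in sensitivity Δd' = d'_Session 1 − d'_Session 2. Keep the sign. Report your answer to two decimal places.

Session 1: z(0.708) = 0.548, z(0.286) = -0.565, d' = 1.113
Session 2: z(0.960) = 1.751, z(0.228) = -0.745, d' = 2.496
Δd' = d'_Session 1 − d'_Session 2 = 1.113 − 2.496 = -1.383
Session 2 has the higher sensitivity.

Δd' = -1.38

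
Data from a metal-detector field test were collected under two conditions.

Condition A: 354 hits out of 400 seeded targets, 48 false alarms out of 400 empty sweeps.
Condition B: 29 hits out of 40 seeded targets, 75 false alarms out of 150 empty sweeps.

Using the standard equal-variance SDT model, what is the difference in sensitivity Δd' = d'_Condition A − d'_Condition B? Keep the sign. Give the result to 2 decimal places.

Δd' = 1.78

Condition A: z(0.8850) = 1.200, z(0.1200) = -1.175, d' = 2.375
Condition B: z(0.7250) = 0.598, z(0.5000) = 0.000, d' = 0.598
Δd' = d'_Condition A − d'_Condition B = 2.375 − 0.598 = 1.777
Condition A has the higher sensitivity.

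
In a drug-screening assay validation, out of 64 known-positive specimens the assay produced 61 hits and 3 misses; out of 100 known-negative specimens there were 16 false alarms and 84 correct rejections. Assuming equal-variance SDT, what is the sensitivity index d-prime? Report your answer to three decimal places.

H = 61/64 = 0.9531
FA = 16/100 = 0.1600
z(H) = z(0.9531) = 1.6757
z(FA) = z(0.1600) = -0.9945
d' = z(H) − z(FA) = 1.6757 − (-0.9945) = 2.6702

d-prime = 2.670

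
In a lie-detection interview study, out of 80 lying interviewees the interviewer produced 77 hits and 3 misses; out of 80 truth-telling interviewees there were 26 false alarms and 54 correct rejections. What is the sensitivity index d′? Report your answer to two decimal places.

d′ = 2.23

H = 77/80 = 0.9625
FA = 26/80 = 0.3250
z(0.9625) = 1.7805, z(0.3250) = -0.4538
d' = z(H) − z(FA) = 1.7805 − (-0.4538) = 2.2343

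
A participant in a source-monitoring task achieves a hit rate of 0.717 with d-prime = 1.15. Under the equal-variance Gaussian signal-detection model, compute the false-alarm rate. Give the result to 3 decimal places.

false-alarm rate = 0.282

z(hit rate) = z(0.717) = 0.5740
z(FA) = z(H) − d' = 0.5740 − 1.15 = -0.5760
false-alarm rate = Φ(-0.5760) = 0.2823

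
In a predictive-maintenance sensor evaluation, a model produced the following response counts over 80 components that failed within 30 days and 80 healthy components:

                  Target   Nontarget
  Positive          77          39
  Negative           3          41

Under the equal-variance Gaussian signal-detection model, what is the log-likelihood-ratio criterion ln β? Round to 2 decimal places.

H = 77/80 = 0.9625
FA = 39/80 = 0.4875
z(H) = z(0.9625) = 1.780
z(FA) = z(0.4875) = -0.031
ln β = −½·[z(H)² − z(FA)²] = −0.5 × (3.168 − 0.001) = -1.5835

ln β = -1.58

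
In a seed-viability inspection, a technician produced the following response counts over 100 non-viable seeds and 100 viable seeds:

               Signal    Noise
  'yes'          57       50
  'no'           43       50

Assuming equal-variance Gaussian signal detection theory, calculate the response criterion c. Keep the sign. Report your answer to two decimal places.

H = 57/100 = 0.5700
FA = 50/100 = 0.5000
z(H) = 0.1764
z(FA) = 0.0000
c = −½·[z(H) + z(FA)] = −0.5 × (0.1764 + 0.0000) = -0.0882
c < 0: the technician has a liberal response bias.

c = -0.09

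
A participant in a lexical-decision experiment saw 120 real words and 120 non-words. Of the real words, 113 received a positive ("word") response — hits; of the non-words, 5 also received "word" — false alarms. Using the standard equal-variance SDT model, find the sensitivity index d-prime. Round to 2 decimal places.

H = 113/120 = 0.9417
FA = 5/120 = 0.0417
z(H) = 1.569
z(FA) = -1.731
d' = z(H) − z(FA) = 1.569 − (-1.731) = 3.300

d-prime = 3.30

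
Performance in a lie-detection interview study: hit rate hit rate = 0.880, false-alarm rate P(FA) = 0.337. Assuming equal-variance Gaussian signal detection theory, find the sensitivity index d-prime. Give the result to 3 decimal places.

d-prime = 1.596

z(0.880) = 1.1750, z(0.337) = -0.4207
d' = z(H) − z(FA) = 1.1750 − (-0.4207) = 1.5957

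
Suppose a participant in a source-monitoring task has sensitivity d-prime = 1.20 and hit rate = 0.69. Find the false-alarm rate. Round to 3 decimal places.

false-alarm rate = 0.241

z(hit rate) = z(0.69) = 0.4959
z(FA) = z(H) − d' = 0.4959 − 1.20 = -0.7041
false-alarm rate = Φ(-0.7041) = 0.2407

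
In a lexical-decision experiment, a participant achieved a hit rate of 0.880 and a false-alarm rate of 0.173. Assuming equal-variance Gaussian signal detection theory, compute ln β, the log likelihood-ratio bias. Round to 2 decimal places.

ln β = -0.25

z(H) = 1.175
z(FA) = -0.942
ln β = −½·[z(H)² − z(FA)²] = −0.5 × (1.381 − 0.887) = -0.247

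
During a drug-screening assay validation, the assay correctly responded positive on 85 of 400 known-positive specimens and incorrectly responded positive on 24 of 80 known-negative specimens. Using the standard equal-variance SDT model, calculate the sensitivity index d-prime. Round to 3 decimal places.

H = 85/400 = 0.2125
FA = 24/80 = 0.3000
z(H) = -0.7978
z(FA) = -0.5244
d' = z(H) − z(FA) = -0.7978 − (-0.5244) = -0.2734

d-prime = -0.273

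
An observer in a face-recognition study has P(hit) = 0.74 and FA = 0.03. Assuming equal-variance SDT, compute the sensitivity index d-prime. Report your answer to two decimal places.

z(H) = z(0.74) = 0.643
z(FA) = z(0.03) = -1.881
d' = z(H) − z(FA) = 0.643 − (-1.881) = 2.524

d-prime = 2.52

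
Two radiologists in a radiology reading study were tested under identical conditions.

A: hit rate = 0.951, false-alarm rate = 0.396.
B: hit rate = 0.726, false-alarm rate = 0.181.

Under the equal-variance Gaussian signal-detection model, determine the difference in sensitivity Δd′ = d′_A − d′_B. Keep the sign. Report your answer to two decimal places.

Δd′ = 0.41

A: z(0.951) = 1.655, z(0.396) = -0.264, d' = 1.919
B: z(0.726) = 0.601, z(0.181) = -0.912, d' = 1.513
Δd' = d'_A − d'_B = 1.919 − 1.513 = 0.406
A has the higher sensitivity.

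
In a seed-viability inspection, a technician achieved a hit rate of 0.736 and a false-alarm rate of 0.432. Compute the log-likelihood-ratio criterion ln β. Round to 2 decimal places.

Φ⁻¹(H) = 0.631
Φ⁻¹(FA) = -0.171
ln β = −½·[z(H)² − z(FA)²] = −0.5 × (0.398 − 0.029) = -0.1845

ln β = -0.18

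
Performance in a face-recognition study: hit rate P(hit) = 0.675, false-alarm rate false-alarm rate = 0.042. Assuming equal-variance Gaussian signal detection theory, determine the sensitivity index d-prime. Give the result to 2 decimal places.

z(H) = 0.4538
z(FA) = -1.7279
d' = z(H) − z(FA) = 0.4538 − (-1.7279) = 2.1817

d-prime = 2.18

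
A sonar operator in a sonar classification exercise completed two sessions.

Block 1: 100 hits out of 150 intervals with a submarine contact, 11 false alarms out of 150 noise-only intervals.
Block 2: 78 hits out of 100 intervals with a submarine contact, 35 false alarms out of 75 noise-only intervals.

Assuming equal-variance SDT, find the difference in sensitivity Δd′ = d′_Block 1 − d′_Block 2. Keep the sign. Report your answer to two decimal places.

Δd′ = 1.03

Block 1: z(0.6667) = 0.431, z(0.0733) = -1.452, d' = 1.883
Block 2: z(0.7800) = 0.772, z(0.4667) = -0.084, d' = 0.856
Δd' = d'_Block 1 − d'_Block 2 = 1.883 − 0.856 = 1.027
Block 1 has the higher sensitivity.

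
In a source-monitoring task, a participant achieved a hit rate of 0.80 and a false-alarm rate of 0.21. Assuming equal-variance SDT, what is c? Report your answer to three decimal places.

z(0.80) = 0.8416, z(0.21) = -0.8064
c = −½·[z(H) + z(FA)] = −0.5 × (0.8416 + (-0.8064)) = -0.0176
c < 0: the participant has a liberal response bias.

c = -0.018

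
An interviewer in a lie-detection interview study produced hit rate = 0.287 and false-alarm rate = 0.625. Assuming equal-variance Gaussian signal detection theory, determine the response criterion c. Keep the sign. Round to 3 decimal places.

Φ⁻¹(0.287) = -0.5622, Φ⁻¹(0.625) = 0.3186
c = −½·[z(H) + z(FA)] = −0.5 × (-0.5622 + 0.3186) = 0.1218
c > 0: the interviewer has a conservative response bias.

c = 0.122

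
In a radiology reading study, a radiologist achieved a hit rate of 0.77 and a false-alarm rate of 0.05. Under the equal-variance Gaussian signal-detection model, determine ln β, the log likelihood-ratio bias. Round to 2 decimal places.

ln β = 1.08

z(H) = z(0.77) = 0.739
z(FA) = z(0.05) = -1.645
ln β = −½·[z(H)² − z(FA)²] = −0.5 × (0.546 − 2.706) = 1.080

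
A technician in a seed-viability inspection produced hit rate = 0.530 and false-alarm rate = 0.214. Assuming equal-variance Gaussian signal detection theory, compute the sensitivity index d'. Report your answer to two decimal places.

z(H) = 0.0753
z(FA) = -0.7926
d' = z(H) − z(FA) = 0.0753 − (-0.7926) = 0.8679

d' = 0.87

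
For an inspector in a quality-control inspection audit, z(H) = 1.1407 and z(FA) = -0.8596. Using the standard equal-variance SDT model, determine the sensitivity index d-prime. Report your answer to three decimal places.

d-prime = 2.000

d' = z(H) − z(FA) = 1.1407 − (-0.8596) = 2.0003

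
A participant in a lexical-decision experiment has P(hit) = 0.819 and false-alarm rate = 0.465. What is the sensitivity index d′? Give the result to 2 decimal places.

d′ = 1.00

z(0.819) = 0.912, z(0.465) = -0.088
d' = z(H) − z(FA) = 0.912 − (-0.088) = 1.000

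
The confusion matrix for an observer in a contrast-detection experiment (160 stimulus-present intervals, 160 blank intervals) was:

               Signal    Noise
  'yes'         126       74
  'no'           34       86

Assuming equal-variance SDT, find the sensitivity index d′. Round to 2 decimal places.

H = 126/160 = 0.7875
FA = 74/160 = 0.4625
z(H) = z(0.7875) = 0.798
z(FA) = z(0.4625) = -0.094
d' = z(H) − z(FA) = 0.798 − (-0.094) = 0.892

d′ = 0.89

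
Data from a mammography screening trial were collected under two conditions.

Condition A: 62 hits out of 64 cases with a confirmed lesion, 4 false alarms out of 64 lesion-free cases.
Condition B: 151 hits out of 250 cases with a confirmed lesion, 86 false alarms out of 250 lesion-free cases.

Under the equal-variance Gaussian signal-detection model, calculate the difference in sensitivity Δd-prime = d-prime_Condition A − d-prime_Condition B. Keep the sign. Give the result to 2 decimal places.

Condition A: z(0.9688) = 1.863, z(0.0625) = -1.534, d' = 3.397
Condition B: z(0.6040) = 0.264, z(0.3440) = -0.402, d' = 0.666
Δd' = d'_Condition A − d'_Condition B = 3.397 − 0.666 = 2.731
Condition A has the higher sensitivity.

Δd-prime = 2.73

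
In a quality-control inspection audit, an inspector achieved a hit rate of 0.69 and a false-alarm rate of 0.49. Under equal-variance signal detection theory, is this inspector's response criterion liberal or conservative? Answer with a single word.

liberal

z(H) = 0.496, z(FA) = -0.025
c = −½·(z(H) + z(FA)) = -0.2355
c < 0 → liberal criterion (biased toward responding “yes”).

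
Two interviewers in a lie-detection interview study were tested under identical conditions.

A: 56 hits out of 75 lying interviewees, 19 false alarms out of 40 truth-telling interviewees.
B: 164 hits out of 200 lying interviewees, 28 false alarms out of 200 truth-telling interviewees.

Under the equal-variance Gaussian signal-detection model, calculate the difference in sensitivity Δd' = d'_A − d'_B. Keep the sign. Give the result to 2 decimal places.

Δd' = -1.27

A: z(0.7467) = 0.664, z(0.4750) = -0.063, d' = 0.727
B: z(0.8200) = 0.915, z(0.1400) = -1.080, d' = 1.995
Δd' = d'_A − d'_B = 0.727 − 1.995 = -1.268
B has the higher sensitivity.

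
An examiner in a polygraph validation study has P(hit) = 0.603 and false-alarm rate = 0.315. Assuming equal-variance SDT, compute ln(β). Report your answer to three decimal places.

ln β = 0.082

Φ⁻¹(H) = Φ⁻¹(0.603) = 0.2611
Φ⁻¹(FA) = Φ⁻¹(0.315) = -0.4817
ln β = −½·[z(H)² − z(FA)²] = −0.5 × (0.0682 − 0.2320) = 0.0819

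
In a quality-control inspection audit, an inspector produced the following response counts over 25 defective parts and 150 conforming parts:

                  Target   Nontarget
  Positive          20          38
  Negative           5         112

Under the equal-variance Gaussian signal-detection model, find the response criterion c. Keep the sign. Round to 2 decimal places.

c = -0.09

H = 20/25 = 0.8000
FA = 38/150 = 0.2533
z(H) = z(0.8000) = 0.842
z(FA) = z(0.2533) = -0.664
c = −½·[z(H) + z(FA)] = −0.5 × (0.842 + (-0.664)) = -0.089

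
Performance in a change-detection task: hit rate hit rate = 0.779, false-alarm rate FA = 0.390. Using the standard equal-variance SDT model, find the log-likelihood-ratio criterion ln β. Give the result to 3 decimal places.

ln β = -0.257

z(H) = z(0.779) = 0.7688
z(FA) = z(0.390) = -0.2793
ln β = −½·[z(H)² − z(FA)²] = −0.5 × (0.5911 − 0.0780) = -0.25655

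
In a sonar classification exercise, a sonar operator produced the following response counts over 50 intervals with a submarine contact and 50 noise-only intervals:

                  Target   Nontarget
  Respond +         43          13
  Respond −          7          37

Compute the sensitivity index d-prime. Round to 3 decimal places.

d-prime = 1.724

H = 43/50 = 0.8600
FA = 13/50 = 0.2600
z(H) = z(0.8600) = 1.0803
z(FA) = z(0.2600) = -0.6433
d' = z(H) − z(FA) = 1.0803 − (-0.6433) = 1.7236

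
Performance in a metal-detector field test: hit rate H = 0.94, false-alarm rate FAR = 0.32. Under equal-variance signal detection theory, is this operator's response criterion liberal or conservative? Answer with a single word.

liberal

z(H) = 1.555, z(FA) = -0.468
c = −½·(z(H) + z(FA)) = -0.5435
c < 0 → liberal criterion (biased toward responding “yes”).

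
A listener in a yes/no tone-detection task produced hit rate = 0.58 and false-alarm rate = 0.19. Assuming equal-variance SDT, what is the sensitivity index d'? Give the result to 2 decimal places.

d' = 1.08

Φ⁻¹(H) = Φ⁻¹(0.58) = 0.2019
Φ⁻¹(FA) = Φ⁻¹(0.19) = -0.8779
d' = z(H) − z(FA) = 0.2019 − (-0.8779) = 1.0798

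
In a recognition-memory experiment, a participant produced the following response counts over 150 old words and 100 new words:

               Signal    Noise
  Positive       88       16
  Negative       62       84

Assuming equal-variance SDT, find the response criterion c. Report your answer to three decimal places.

c = 0.388

H = 88/150 = 0.5867
FA = 16/100 = 0.1600
z(0.5867) = 0.2191, z(0.1600) = -0.9945
c = −½·[z(H) + z(FA)] = −0.5 × (0.2191 + (-0.9945)) = 0.3877
c > 0: the participant has a conservative response bias.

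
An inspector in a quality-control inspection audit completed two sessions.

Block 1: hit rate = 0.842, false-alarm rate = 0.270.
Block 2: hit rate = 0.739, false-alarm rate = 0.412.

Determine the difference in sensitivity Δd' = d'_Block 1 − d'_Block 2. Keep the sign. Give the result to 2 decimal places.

Δd' = 0.75

Block 1: z(0.842) = 1.003, z(0.270) = -0.613, d' = 1.616
Block 2: z(0.739) = 0.640, z(0.412) = -0.222, d' = 0.862
Δd' = d'_Block 1 − d'_Block 2 = 1.616 − 0.862 = 0.754
Block 1 has the higher sensitivity.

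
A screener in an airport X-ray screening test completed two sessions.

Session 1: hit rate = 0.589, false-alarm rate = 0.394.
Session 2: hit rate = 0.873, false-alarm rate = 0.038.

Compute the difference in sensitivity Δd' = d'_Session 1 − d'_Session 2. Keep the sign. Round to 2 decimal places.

Session 1: z(0.589) = 0.225, z(0.394) = -0.269, d' = 0.494
Session 2: z(0.873) = 1.141, z(0.038) = -1.774, d' = 2.915
Δd' = d'_Session 1 − d'_Session 2 = 0.494 − 2.915 = -2.421
Session 2 has the higher sensitivity.

Δd' = -2.42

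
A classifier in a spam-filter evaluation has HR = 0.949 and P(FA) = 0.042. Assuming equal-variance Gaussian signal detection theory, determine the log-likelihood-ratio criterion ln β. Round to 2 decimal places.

ln β = 0.16

Φ⁻¹(H) = Φ⁻¹(0.949) = 1.635
Φ⁻¹(FA) = Φ⁻¹(0.042) = -1.728
ln β = −½·[z(H)² − z(FA)²] = −0.5 × (2.673 − 2.986) = 0.1565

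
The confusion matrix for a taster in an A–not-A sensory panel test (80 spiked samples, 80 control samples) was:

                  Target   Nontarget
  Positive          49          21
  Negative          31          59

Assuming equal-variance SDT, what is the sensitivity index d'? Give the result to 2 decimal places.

H = 49/80 = 0.6125
FA = 21/80 = 0.2625
Φ⁻¹(H) = Φ⁻¹(0.6125) = 0.2858
Φ⁻¹(FA) = Φ⁻¹(0.2625) = -0.6357
d' = z(H) − z(FA) = 0.2858 − (-0.6357) = 0.9215

d' = 0.92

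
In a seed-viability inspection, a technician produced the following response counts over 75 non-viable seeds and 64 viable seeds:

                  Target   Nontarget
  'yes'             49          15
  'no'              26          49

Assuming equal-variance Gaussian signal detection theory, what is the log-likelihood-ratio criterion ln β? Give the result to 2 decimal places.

ln β = 0.18

H = 49/75 = 0.6533
FA = 15/64 = 0.2344
z(H) = z(0.6533) = 0.394
z(FA) = z(0.2344) = -0.724
ln β = −½·[z(H)² − z(FA)²] = −0.5 × (0.155 − 0.524) = 0.1845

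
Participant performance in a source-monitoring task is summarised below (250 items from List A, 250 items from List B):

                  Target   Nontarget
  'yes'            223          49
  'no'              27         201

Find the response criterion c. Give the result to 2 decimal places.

H = 223/250 = 0.8920
FA = 49/250 = 0.1960
z(0.8920) = 1.2372, z(0.1960) = -0.8560
c = −½·[z(H) + z(FA)] = −0.5 × (1.2372 + (-0.8560)) = -0.1906

c = -0.19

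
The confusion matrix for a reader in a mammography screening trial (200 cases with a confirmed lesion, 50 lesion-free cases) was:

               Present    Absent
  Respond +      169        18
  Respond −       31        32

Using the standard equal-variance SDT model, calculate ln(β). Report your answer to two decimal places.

ln β = -0.45

H = 169/200 = 0.8450
FA = 18/50 = 0.3600
z(0.8450) = 1.015, z(0.3600) = -0.358
ln β = −½·[z(H)² − z(FA)²] = −0.5 × (1.030 − 0.128) = -0.451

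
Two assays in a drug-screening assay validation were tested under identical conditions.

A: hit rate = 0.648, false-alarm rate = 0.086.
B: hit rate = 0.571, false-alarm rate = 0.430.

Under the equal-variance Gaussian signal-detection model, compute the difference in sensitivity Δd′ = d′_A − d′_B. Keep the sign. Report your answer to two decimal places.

Δd′ = 1.39

A: z(0.648) = 0.380, z(0.086) = -1.366, d' = 1.746
B: z(0.571) = 0.179, z(0.430) = -0.176, d' = 0.355
Δd' = d'_A − d'_B = 1.746 − 0.355 = 1.391
A has the higher sensitivity.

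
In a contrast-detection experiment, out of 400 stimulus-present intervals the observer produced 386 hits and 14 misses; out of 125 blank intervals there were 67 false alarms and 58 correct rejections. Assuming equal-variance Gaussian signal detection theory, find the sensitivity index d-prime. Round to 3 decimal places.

H = 386/400 = 0.9650
FA = 67/125 = 0.5360
z(H) = z(0.9650) = 1.8119
z(FA) = z(0.5360) = 0.0904
d' = z(H) − z(FA) = 1.8119 − 0.0904 = 1.7215

d-prime = 1.722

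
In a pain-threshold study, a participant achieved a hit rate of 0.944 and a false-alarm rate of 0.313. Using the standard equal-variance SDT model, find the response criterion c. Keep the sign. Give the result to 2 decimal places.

c = -0.55

z(H) = z(0.944) = 1.5893
z(FA) = z(0.313) = -0.4874
c = −½·[z(H) + z(FA)] = −0.5 × (1.5893 + (-0.4874)) = -0.55095
c < 0: the participant has a liberal response bias.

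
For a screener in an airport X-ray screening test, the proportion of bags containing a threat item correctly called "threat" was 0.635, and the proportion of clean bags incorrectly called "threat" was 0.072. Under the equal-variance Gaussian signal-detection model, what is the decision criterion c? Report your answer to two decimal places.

c = 0.56

z(H) = z(0.635) = 0.345
z(FA) = z(0.072) = -1.461
c = −½·[z(H) + z(FA)] = −0.5 × (0.345 + (-1.461)) = 0.558
c > 0: the screener has a conservative response bias.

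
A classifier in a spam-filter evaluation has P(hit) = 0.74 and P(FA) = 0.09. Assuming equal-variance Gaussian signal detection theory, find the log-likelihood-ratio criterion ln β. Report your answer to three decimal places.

z(H) = z(0.74) = 0.6433
z(FA) = z(0.09) = -1.3408
ln β = −½·[z(H)² − z(FA)²] = −0.5 × (0.4138 − 1.7977) = 0.69195

ln β = 0.692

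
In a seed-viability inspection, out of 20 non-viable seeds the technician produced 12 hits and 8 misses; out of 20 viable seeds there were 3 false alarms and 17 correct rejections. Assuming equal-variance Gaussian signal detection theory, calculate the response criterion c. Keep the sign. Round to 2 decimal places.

H = 12/20 = 0.6000
FA = 3/20 = 0.1500
Φ⁻¹(0.6000) = 0.2533, Φ⁻¹(0.1500) = -1.0364
c = −½·[z(H) + z(FA)] = −0.5 × (0.2533 + (-1.0364)) = 0.39155
c > 0: the technician has a conservative response bias.

c = 0.39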